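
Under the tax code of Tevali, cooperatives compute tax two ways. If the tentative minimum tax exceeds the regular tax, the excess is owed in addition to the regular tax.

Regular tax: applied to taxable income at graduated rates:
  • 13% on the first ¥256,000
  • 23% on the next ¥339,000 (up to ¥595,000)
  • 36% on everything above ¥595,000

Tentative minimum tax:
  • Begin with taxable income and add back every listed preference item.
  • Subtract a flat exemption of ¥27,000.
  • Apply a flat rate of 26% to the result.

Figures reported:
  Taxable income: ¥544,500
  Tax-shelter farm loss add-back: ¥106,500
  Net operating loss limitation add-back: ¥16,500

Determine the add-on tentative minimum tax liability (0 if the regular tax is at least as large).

Regular tax:
  ¥256,000 × 13% = ¥33,280
  ¥288,500 × 23% = ¥66,355
  → ¥99,635

Tentative minimum tax:
  Adjusted income: ¥544,500 + ¥106,500 + ¥16,500 = ¥667,500
  Less exemption ¥27,000 → base ¥640,500
  ¥640,500 × 26% = ¥166,530

Excess of tentative minimum tax over regular tax: ¥166,530 − ¥99,635 = ¥66,895.

¥66,895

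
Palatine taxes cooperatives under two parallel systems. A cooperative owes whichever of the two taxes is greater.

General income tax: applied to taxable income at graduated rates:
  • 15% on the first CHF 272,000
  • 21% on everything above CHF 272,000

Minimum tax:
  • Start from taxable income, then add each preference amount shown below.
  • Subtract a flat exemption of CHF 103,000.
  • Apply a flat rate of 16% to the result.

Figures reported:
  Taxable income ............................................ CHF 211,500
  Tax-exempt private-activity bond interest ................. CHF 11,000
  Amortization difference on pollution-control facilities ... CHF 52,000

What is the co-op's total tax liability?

CHF 31,725

Minimum tax:
  Adjusted income: CHF 211,500 + CHF 11,000 + CHF 52,000 = CHF 274,500
  Less exemption CHF 103,000 → base CHF 171,500
  CHF 171,500 × 16% = CHF 27,440

General income tax:
  CHF 211,500 × 15% = CHF 31,725

CHF 31,725 > CHF 27,440, so the general income tax governs.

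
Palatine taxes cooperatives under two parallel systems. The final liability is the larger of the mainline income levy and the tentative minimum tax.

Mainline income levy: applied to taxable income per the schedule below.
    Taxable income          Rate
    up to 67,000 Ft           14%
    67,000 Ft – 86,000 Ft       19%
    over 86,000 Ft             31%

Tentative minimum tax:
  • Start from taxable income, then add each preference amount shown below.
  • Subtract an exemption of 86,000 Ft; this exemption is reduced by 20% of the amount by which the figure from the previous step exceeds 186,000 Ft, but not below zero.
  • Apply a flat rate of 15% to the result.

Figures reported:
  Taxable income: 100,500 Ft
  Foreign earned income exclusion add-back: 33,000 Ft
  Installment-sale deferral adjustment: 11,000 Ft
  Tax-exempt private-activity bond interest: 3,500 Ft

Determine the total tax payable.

Mainline income levy:
  67,000 Ft × 14% = 9,380 Ft
  19,000 Ft × 19% = 3,610 Ft
  14,500 Ft × 31% = 4,495 Ft
  → 17,485 Ft

Tentative minimum tax:
  Adjusted income: 100,500 Ft + 33,000 Ft + 11,000 Ft + 3,500 Ft = 148,000 Ft
  Exemption: 148,000 Ft ≤ 186,000 Ft, so full 86,000 Ft applies
  Base: 148,000 Ft − 86,000 Ft = 62,000 Ft
  62,000 Ft × 15% = 9,300 Ft

17,485 Ft > 9,300 Ft, so the mainline income levy governs.

17,485 Ft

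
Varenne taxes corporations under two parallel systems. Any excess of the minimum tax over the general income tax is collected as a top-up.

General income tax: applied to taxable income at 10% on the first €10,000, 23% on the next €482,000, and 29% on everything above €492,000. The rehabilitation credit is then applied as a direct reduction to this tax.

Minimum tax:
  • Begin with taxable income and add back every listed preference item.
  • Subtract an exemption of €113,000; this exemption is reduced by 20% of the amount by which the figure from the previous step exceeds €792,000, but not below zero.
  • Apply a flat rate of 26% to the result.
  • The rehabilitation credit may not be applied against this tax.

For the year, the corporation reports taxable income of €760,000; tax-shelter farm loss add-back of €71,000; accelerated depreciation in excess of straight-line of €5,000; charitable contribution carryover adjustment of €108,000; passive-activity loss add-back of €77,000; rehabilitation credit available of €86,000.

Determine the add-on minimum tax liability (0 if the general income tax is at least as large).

€144,408

General income tax:
  €10,000 × 10% = €1,000
  €482,000 × 23% = €110,860
  €268,000 × 29% = €77,720
  → €189,580
  Less rehabilitation credit €86,000 → €103,580

Minimum tax:
  Adjusted income: €760,000 + €71,000 + €5,000 + €108,000 + €77,000 = €1,021,000
  Exemption: €113,000 − 20% × (€1,021,000 − €792,000) = €113,000 − €45,800 = €67,200
  Base: €1,021,000 − €67,200 = €953,800
  €953,800 × 26% = €247,988

Excess of minimum tax over general income tax: €247,988 − €103,580 = €144,408.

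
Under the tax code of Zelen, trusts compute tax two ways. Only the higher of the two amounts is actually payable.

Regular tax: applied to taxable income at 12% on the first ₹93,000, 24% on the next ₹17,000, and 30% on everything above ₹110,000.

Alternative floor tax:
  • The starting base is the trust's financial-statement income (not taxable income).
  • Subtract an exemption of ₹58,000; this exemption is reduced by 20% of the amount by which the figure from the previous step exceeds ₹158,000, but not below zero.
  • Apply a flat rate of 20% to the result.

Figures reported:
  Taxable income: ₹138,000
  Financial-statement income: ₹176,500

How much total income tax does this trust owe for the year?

Alternative floor tax:
  Base (financial-statement income): ₹176,500
  Exemption: ₹58,000 − 20% × (₹176,500 − ₹158,000) = ₹58,000 − ₹3,700 = ₹54,300
  Base: ₹176,500 − ₹54,300 = ₹122,200
  ₹122,200 × 20% = ₹24,440

Regular tax:
  ₹93,000 × 12% = ₹11,160
  ₹17,000 × 24% = ₹4,080
  ₹28,000 × 30% = ₹8,400
  → ₹23,640

₹24,440 > ₹23,640, so the alternative floor tax is the binding amount.

₹24,440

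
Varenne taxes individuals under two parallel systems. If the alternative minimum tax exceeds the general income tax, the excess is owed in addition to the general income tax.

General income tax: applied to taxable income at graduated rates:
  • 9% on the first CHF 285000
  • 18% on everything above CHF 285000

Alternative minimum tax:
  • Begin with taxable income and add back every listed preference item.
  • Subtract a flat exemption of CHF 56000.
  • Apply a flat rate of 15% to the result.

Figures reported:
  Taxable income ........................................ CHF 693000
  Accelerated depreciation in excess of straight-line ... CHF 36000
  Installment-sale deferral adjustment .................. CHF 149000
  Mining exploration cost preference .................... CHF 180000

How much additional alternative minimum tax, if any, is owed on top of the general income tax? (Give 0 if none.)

Alternative minimum tax:
  Adjusted income: CHF 693000 + CHF 36000 + CHF 149000 + CHF 180000 = CHF 1058000
  Less exemption CHF 56000 → base CHF 1002000
  CHF 1002000 × 15% = CHF 150300

General income tax:
  CHF 285000 × 9% = CHF 25650
  CHF 408000 × 18% = CHF 73440
  → CHF 99090

Excess of alternative minimum tax over general income tax: CHF 150300 − CHF 99090 = CHF 51210.

CHF 51210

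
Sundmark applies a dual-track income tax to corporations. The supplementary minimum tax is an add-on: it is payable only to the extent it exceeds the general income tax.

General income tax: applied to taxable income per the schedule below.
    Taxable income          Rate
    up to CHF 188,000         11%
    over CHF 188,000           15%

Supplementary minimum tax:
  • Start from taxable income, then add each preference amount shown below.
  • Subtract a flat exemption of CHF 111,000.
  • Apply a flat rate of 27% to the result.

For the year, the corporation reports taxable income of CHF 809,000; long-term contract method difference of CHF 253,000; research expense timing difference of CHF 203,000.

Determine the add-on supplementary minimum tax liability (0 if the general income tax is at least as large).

CHF 197,750

Supplementary minimum tax:
  Adjusted income: CHF 809,000 + CHF 253,000 + CHF 203,000 = CHF 1,265,000
  Less exemption CHF 111,000 → base CHF 1,154,000
  CHF 1,154,000 × 27% = CHF 311,580

General income tax:
  CHF 188,000 × 11% = CHF 20,680
  CHF 621,000 × 15% = CHF 93,150
  → CHF 113,830

Excess of supplementary minimum tax over general income tax: CHF 311,580 − CHF 113,830 = CHF 197,750.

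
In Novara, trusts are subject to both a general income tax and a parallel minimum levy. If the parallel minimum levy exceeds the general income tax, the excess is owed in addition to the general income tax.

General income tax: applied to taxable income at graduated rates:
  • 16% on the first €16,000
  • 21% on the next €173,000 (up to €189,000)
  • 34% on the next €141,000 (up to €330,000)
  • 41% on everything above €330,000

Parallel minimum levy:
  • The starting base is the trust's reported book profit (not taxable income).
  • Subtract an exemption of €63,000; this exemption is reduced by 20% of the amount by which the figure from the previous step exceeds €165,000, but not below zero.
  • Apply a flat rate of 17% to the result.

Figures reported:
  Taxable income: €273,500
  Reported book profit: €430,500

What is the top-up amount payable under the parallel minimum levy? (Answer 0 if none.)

€3,882

Parallel minimum levy:
  Base (reported book profit): €430,500
  Exemption: €63,000 − 20% × (€430,500 − €165,000) = €63,000 − €53,100 = €9,900
  Base: €430,500 − €9,900 = €420,600
  €420,600 × 17% = €71,502

General income tax:
  €16,000 × 16% = €2,560
  €173,000 × 21% = €36,330
  €84,500 × 34% = €28,730
  → €67,620

Excess of parallel minimum levy over general income tax: €71,502 − €67,620 = €3,882.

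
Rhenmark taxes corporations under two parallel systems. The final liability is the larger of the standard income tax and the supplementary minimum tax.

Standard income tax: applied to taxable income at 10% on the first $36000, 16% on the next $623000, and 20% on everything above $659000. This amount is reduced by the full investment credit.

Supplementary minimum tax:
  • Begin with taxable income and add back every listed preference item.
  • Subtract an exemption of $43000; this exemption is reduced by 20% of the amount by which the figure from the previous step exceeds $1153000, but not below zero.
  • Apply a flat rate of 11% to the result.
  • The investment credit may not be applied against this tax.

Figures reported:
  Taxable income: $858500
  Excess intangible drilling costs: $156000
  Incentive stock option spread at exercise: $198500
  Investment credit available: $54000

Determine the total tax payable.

Supplementary minimum tax:
  Adjusted income: $858500 + $156000 + $198500 = $1213000
  Exemption: $43000 − 20% × ($1213000 − $1153000) = $43000 − $12000 = $31000
  Base: $1213000 − $31000 = $1182000
  $1182000 × 11% = $130020

Standard income tax:
  $36000 × 10% = $3600
  $623000 × 16% = $99680
  $199500 × 20% = $39900
  → $143180
  Less investment credit $54000 → $89180

$130020 > $89180, so the supplementary minimum tax is the binding amount.

$130020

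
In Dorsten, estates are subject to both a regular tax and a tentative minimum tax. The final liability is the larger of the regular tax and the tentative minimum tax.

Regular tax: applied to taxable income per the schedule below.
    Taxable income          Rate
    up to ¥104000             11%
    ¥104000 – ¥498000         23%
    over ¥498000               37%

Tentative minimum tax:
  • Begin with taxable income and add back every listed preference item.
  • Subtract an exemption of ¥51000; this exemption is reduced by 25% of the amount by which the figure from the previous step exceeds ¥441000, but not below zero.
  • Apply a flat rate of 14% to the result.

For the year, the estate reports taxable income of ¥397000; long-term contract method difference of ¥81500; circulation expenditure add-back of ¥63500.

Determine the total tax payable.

¥78830

Tentative minimum tax:
  Adjusted income: ¥397000 + ¥81500 + ¥63500 = ¥542000
  Exemption: ¥51000 − 25% × (¥542000 − ¥441000) = ¥51000 − ¥25250 = ¥25750
  Base: ¥542000 − ¥25750 = ¥516250
  ¥516250 × 14% = ¥72275

Regular tax:
  ¥104000 × 11% = ¥11440
  ¥293000 × 23% = ¥67390
  → ¥78830

¥78830 > ¥72275, so the regular tax governs.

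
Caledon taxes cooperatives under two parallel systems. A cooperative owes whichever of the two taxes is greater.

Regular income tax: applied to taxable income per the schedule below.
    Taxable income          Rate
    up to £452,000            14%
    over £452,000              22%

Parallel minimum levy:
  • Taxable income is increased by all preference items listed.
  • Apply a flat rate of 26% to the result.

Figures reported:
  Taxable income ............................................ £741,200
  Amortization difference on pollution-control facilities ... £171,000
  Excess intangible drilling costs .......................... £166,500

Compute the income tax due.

£280,462

Parallel minimum levy:
  Adjusted income: £741,200 + £171,000 + £166,500 = £1,078,700
  £1,078,700 × 26% = £280,462

Regular income tax:
  £452,000 × 14% = £63,280
  £289,200 × 22% = £63,624
  → £126,904

£280,462 > £126,904, so the parallel minimum levy is the binding amount.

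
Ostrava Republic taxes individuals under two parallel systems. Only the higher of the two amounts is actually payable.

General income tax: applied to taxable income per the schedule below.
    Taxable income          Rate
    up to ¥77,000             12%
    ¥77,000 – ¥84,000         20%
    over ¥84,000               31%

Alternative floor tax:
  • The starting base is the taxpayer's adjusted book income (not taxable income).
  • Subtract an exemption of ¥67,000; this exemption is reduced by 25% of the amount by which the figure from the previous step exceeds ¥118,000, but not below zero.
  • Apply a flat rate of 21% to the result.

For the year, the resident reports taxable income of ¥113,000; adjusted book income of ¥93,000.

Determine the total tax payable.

¥19,630

Alternative floor tax:
  Base (adjusted book income): ¥93,000
  Exemption: ¥93,000 ≤ ¥118,000, so full ¥67,000 applies
  Base: ¥93,000 − ¥67,000 = ¥26,000
  ¥26,000 × 21% = ¥5,460

General income tax:
  ¥77,000 × 12% = ¥9,240
  ¥7,000 × 20% = ¥1,400
  ¥29,000 × 31% = ¥8,990
  → ¥19,630

¥19,630 > ¥5,460, so the general income tax governs.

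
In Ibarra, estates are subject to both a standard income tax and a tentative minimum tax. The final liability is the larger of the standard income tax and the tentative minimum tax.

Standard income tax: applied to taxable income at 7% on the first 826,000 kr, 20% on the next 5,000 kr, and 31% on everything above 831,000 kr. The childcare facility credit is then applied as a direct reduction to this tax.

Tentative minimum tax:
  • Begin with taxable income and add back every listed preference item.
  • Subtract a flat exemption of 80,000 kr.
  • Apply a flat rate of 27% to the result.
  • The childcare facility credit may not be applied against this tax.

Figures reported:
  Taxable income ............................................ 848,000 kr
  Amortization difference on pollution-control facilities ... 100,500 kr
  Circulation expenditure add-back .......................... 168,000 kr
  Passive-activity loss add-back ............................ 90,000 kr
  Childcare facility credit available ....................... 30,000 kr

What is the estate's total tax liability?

Tentative minimum tax:
  Adjusted income: 848,000 kr + 100,500 kr + 168,000 kr + 90,000 kr = 1,206,500 kr
  Less exemption 80,000 kr → base 1,126,500 kr
  1,126,500 kr × 27% = 304,155 kr

Standard income tax:
  826,000 kr × 7% = 57,820 kr
  5,000 kr × 20% = 1,000 kr
  17,000 kr × 31% = 5,270 kr
  → 64,090 kr
  Less childcare facility credit 30,000 kr → 34,090 kr

304,155 kr > 34,090 kr, so the tentative minimum tax is the binding amount.

304,155 kr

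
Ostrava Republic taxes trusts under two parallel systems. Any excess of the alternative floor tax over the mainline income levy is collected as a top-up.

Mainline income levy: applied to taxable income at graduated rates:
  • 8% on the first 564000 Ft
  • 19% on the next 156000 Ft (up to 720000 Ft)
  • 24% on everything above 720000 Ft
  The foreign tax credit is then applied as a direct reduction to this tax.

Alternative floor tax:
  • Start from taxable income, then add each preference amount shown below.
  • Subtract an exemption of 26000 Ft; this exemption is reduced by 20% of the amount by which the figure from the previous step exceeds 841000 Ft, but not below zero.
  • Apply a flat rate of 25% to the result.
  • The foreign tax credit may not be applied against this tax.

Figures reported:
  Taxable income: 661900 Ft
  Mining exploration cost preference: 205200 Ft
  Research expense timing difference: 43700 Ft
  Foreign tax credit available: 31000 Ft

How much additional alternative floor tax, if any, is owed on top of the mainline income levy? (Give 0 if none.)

Mainline income levy:
  564000 Ft × 8% = 45120 Ft
  97900 Ft × 19% = 18601 Ft
  → 63721 Ft
  Less foreign tax credit 31000 Ft → 32721 Ft

Alternative floor tax:
  Adjusted income: 661900 Ft + 205200 Ft + 43700 Ft = 910800 Ft
  Exemption: 26000 Ft − 20% × (910800 Ft − 841000 Ft) = 26000 Ft − 13960 Ft = 12040 Ft
  Base: 910800 Ft − 12040 Ft = 898760 Ft
  898760 Ft × 25% = 224690 Ft

Excess of alternative floor tax over mainline income levy: 224690 Ft − 32721 Ft = 191969 Ft.

191969 Ft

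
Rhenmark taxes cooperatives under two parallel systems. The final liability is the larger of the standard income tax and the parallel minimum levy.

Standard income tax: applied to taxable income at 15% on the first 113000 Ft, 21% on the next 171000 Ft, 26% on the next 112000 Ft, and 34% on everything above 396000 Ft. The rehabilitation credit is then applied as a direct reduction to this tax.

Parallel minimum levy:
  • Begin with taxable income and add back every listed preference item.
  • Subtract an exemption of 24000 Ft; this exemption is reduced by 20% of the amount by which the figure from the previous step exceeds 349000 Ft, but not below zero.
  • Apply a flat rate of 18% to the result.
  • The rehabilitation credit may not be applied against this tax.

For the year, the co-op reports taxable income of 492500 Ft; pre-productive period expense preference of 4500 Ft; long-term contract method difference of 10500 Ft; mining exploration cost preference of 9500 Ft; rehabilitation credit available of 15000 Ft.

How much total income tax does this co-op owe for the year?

Standard income tax:
  113000 Ft × 15% = 16950 Ft
  171000 Ft × 21% = 35910 Ft
  112000 Ft × 26% = 29120 Ft
  96500 Ft × 34% = 32810 Ft
  → 114790 Ft
  Less rehabilitation credit 15000 Ft → 99790 Ft

Parallel minimum levy:
  Adjusted income: 492500 Ft + 4500 Ft + 10500 Ft + 9500 Ft = 517000 Ft
  Exemption: 20% × (517000 Ft − 349000 Ft) = 33600 Ft ≥ 24000 Ft, so the exemption is fully phased out
  Base: 517000 Ft − 0 Ft = 517000 Ft
  517000 Ft × 18% = 93060 Ft

99790 Ft > 93060 Ft, so the standard income tax governs.

99790 Ft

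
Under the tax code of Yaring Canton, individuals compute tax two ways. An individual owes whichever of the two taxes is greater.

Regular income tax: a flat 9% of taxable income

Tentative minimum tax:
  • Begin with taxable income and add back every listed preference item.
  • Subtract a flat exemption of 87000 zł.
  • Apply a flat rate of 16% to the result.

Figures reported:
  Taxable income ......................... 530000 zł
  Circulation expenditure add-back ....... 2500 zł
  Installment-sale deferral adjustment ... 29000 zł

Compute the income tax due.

75920 zł

Regular income tax:
  530000 zł × 9% = 47700 zł

Tentative minimum tax:
  Adjusted income: 530000 zł + 2500 zł + 29000 zł = 561500 zł
  Less exemption 87000 zł → base 474500 zł
  474500 zł × 16% = 75920 zł

75920 zł > 47700 zł, so the tentative minimum tax is the binding amount.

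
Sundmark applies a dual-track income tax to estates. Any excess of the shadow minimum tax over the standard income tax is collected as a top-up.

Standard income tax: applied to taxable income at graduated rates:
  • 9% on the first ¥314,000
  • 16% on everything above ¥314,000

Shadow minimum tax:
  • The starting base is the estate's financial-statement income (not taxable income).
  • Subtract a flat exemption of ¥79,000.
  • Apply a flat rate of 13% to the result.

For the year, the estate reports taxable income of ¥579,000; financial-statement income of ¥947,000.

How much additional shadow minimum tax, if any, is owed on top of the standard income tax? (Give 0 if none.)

Standard income tax:
  ¥314,000 × 9% = ¥28,260
  ¥265,000 × 16% = ¥42,400
  → ¥70,660

Shadow minimum tax:
  Base (financial-statement income): ¥947,000
  Less exemption ¥79,000 → base ¥868,000
  ¥868,000 × 13% = ¥112,840

Excess of shadow minimum tax over standard income tax: ¥112,840 − ¥70,660 = ¥42,180.

¥42,180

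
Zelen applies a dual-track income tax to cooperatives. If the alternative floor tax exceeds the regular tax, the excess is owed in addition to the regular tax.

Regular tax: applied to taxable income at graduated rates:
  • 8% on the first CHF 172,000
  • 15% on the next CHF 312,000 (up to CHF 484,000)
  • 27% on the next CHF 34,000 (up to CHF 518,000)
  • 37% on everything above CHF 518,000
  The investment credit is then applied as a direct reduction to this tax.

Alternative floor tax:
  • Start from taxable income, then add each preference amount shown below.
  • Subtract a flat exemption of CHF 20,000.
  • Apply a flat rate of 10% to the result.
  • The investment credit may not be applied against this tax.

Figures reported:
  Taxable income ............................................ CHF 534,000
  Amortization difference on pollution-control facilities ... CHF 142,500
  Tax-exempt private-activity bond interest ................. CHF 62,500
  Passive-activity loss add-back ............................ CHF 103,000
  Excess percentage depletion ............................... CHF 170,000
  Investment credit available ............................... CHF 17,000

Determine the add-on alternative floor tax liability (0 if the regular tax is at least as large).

CHF 40,540

Alternative floor tax:
  Adjusted income: CHF 534,000 + CHF 142,500 + CHF 62,500 + CHF 103,000 + CHF 170,000 = CHF 1,012,000
  Less exemption CHF 20,000 → base CHF 992,000
  CHF 992,000 × 10% = CHF 99,200

Regular tax:
  CHF 172,000 × 8% = CHF 13,760
  CHF 312,000 × 15% = CHF 46,800
  CHF 34,000 × 27% = CHF 9,180
  CHF 16,000 × 37% = CHF 5,920
  → CHF 75,660
  Less investment credit CHF 17,000 → CHF 58,660

Excess of alternative floor tax over regular tax: CHF 99,200 − CHF 58,660 = CHF 40,540.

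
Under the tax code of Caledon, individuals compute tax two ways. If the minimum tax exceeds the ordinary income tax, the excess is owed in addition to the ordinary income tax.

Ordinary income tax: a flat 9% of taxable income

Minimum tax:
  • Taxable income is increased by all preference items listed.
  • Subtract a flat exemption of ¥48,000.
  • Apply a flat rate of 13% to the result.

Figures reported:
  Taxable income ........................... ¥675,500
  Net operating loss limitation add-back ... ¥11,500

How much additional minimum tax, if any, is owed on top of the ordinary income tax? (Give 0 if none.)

¥22,275

Ordinary income tax:
  ¥675,500 × 9% = ¥60,795

Minimum tax:
  Adjusted income: ¥675,500 + ¥11,500 = ¥687,000
  Less exemption ¥48,000 → base ¥639,000
  ¥639,000 × 13% = ¥83,070

Excess of minimum tax over ordinary income tax: ¥83,070 − ¥60,795 = ¥22,275.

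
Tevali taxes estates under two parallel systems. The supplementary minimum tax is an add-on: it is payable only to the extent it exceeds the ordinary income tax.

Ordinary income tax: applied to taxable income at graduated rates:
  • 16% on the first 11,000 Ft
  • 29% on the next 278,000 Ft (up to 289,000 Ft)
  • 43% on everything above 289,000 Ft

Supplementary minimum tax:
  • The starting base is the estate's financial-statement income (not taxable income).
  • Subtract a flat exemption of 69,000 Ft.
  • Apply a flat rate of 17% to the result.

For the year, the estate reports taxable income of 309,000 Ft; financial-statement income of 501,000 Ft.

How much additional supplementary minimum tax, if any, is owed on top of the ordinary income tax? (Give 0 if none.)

0 Ft

Supplementary minimum tax:
  Base (financial-statement income): 501,000 Ft
  Less exemption 69,000 Ft → base 432,000 Ft
  432,000 Ft × 17% = 73,440 Ft

Ordinary income tax:
  11,000 Ft × 16% = 1,760 Ft
  278,000 Ft × 29% = 80,620 Ft
  20,000 Ft × 43% = 8,600 Ft
  → 90,980 Ft

73,440 Ft ≤ 90,980 Ft, so no add-on is due.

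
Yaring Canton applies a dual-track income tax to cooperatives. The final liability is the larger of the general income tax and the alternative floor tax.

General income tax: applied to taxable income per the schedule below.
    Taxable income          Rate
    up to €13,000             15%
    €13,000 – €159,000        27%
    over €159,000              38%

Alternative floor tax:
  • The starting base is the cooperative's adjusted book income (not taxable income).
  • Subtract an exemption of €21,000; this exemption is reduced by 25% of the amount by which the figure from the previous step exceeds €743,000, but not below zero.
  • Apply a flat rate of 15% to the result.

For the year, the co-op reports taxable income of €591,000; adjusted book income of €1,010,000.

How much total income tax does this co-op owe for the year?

€205,530

Alternative floor tax:
  Base (adjusted book income): €1,010,000
  Exemption: 25% × (€1,010,000 − €743,000) = €66,750 ≥ €21,000, so the exemption is fully phased out
  Base: €1,010,000 − €0 = €1,010,000
  €1,010,000 × 15% = €151,500

General income tax:
  €13,000 × 15% = €1,950
  €146,000 × 27% = €39,420
  €432,000 × 38% = €164,160
  → €205,530

€205,530 > €151,500, so the general income tax governs.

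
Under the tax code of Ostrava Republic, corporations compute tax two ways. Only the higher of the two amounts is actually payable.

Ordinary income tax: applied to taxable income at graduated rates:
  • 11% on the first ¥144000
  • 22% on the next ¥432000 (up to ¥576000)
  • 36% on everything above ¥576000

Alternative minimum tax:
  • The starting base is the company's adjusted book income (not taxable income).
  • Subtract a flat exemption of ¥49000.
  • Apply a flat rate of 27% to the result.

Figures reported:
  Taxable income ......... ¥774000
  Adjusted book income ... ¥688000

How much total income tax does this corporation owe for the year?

Alternative minimum tax:
  Base (adjusted book income): ¥688000
  Less exemption ¥49000 → base ¥639000
  ¥639000 × 27% = ¥172530

Ordinary income tax:
  ¥144000 × 11% = ¥15840
  ¥432000 × 22% = ¥95040
  ¥198000 × 36% = ¥71280
  → ¥182160

¥182160 > ¥172530, so the ordinary income tax governs.

¥182160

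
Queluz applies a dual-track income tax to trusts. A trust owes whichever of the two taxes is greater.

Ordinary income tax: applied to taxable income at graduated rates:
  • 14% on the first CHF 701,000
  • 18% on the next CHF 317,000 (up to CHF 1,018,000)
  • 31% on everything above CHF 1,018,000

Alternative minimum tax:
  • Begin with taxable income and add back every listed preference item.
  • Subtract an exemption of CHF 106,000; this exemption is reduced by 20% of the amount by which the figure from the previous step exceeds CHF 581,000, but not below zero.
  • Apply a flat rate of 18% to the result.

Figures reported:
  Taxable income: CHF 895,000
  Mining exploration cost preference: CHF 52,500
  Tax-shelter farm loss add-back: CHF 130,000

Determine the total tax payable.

Alternative minimum tax:
  Adjusted income: CHF 895,000 + CHF 52,500 + CHF 130,000 = CHF 1,077,500
  Exemption: CHF 106,000 − 20% × (CHF 1,077,500 − CHF 581,000) = CHF 106,000 − CHF 99,300 = CHF 6,700
  Base: CHF 1,077,500 − CHF 6,700 = CHF 1,070,800
  CHF 1,070,800 × 18% = CHF 192,744

Ordinary income tax:
  CHF 701,000 × 14% = CHF 98,140
  CHF 194,000 × 18% = CHF 34,920
  → CHF 133,060

CHF 192,744 > CHF 133,060, so the alternative minimum tax is the binding amount.

CHF 192,744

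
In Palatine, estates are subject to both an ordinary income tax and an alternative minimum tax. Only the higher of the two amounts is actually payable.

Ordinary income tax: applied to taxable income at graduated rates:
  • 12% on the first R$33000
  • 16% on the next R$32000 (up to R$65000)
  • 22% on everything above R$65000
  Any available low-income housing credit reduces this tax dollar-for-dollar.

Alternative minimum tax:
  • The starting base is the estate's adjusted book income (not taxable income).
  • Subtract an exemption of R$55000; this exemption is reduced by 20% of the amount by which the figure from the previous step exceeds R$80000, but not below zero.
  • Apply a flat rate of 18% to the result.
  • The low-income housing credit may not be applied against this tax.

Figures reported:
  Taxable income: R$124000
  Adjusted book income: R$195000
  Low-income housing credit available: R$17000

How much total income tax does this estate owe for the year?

R$29340

Ordinary income tax:
  R$33000 × 12% = R$3960
  R$32000 × 16% = R$5120
  R$59000 × 22% = R$12980
  → R$22060
  Less low-income housing credit R$17000 → R$5060

Alternative minimum tax:
  Base (adjusted book income): R$195000
  Exemption: R$55000 − 20% × (R$195000 − R$80000) = R$55000 − R$23000 = R$32000
  Base: R$195000 − R$32000 = R$163000
  R$163000 × 18% = R$29340

R$29340 > R$5060, so the alternative minimum tax is the binding amount.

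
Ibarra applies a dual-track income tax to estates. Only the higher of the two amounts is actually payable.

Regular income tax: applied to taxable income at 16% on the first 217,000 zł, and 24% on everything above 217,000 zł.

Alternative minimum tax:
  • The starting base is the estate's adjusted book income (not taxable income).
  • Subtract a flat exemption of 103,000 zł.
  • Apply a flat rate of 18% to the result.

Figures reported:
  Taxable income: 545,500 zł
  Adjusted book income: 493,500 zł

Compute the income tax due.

Alternative minimum tax:
  Base (adjusted book income): 493,500 zł
  Less exemption 103,000 zł → base 390,500 zł
  390,500 zł × 18% = 70,290 zł

Regular income tax:
  217,000 zł × 16% = 34,720 zł
  328,500 zł × 24% = 78,840 zł
  → 113,560 zł

113,560 zł > 70,290 zł, so the regular income tax governs.

113,560 zł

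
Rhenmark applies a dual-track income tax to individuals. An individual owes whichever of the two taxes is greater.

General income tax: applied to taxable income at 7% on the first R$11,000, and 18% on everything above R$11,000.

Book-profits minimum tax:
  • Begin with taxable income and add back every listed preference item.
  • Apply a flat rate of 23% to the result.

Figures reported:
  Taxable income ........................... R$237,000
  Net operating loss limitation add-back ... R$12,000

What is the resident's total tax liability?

Book-profits minimum tax:
  Adjusted income: R$237,000 + R$12,000 = R$249,000
  R$249,000 × 23% = R$57,270

General income tax:
  R$11,000 × 7% = R$770
  R$226,000 × 18% = R$40,680
  → R$41,450

R$57,270 > R$41,450, so the book-profits minimum tax is the binding amount.

R$57,270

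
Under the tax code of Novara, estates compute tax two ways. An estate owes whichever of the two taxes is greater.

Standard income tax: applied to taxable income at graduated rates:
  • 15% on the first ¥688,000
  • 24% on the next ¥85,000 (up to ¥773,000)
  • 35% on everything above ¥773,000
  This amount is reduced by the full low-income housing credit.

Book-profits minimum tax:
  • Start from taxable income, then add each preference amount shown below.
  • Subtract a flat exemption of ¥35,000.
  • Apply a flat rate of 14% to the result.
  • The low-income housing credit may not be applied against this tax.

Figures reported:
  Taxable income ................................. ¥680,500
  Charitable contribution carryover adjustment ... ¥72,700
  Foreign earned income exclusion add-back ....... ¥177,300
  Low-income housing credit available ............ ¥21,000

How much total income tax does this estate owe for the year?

Book-profits minimum tax:
  Adjusted income: ¥680,500 + ¥72,700 + ¥177,300 = ¥930,500
  Less exemption ¥35,000 → base ¥895,500
  ¥895,500 × 14% = ¥125,370

Standard income tax:
  ¥680,500 × 15% = ¥102,075
  Less low-income housing credit ¥21,000 → ¥81,075

¥125,370 > ¥81,075, so the book-profits minimum tax is the binding amount.

¥125,370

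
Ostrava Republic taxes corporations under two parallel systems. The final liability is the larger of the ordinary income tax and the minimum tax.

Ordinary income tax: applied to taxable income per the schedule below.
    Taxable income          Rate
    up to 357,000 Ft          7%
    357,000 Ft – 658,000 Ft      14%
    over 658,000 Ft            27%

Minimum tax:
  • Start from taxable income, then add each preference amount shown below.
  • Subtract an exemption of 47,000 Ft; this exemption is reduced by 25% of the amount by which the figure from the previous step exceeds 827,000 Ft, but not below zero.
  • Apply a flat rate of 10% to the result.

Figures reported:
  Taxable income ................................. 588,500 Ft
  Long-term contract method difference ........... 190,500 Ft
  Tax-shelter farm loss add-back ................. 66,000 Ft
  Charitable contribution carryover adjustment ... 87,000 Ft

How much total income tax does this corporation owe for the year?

Minimum tax:
  Adjusted income: 588,500 Ft + 190,500 Ft + 66,000 Ft + 87,000 Ft = 932,000 Ft
  Exemption: 47,000 Ft − 25% × (932,000 Ft − 827,000 Ft) = 47,000 Ft − 26,250 Ft = 20,750 Ft
  Base: 932,000 Ft − 20,750 Ft = 911,250 Ft
  911,250 Ft × 10% = 91,125 Ft

Ordinary income tax:
  357,000 Ft × 7% = 24,990 Ft
  231,500 Ft × 14% = 32,410 Ft
  → 57,400 Ft

91,125 Ft > 57,400 Ft, so the minimum tax is the binding amount.

91,125 Ft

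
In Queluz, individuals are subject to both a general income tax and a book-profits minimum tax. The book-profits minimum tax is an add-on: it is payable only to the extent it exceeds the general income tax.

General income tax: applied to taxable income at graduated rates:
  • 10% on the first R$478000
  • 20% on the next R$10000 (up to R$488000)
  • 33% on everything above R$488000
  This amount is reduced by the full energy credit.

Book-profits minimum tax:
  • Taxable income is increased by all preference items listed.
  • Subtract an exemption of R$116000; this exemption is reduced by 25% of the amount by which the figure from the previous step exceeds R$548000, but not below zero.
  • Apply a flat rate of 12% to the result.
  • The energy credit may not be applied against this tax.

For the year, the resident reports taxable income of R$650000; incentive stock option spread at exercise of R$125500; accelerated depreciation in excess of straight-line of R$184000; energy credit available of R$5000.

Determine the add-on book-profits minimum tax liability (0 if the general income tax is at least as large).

R$15305

General income tax:
  R$478000 × 10% = R$47800
  R$10000 × 20% = R$2000
  R$162000 × 33% = R$53460
  → R$103260
  Less energy credit R$5000 → R$98260

Book-profits minimum tax:
  Adjusted income: R$650000 + R$125500 + R$184000 = R$959500
  Exemption: R$116000 − 25% × (R$959500 − R$548000) = R$116000 − R$102875 = R$13125
  Base: R$959500 − R$13125 = R$946375
  R$946375 × 12% = R$113565

Excess of book-profits minimum tax over general income tax: R$113565 − R$98260 = R$15305.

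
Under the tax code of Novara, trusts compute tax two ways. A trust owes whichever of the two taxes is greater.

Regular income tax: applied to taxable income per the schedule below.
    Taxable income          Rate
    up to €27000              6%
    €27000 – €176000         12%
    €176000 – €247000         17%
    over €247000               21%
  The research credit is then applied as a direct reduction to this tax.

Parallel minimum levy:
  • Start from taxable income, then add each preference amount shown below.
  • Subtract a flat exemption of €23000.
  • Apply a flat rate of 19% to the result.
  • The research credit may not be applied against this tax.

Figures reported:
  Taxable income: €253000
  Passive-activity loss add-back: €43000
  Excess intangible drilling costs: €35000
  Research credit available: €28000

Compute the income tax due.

Regular income tax:
  €27000 × 6% = €1620
  €149000 × 12% = €17880
  €71000 × 17% = €12070
  €6000 × 21% = €1260
  → €32830
  Less research credit €28000 → €4830

Parallel minimum levy:
  Adjusted income: €253000 + €43000 + €35000 = €331000
  Less exemption €23000 → base €308000
  €308000 × 19% = €58520

€58520 > €4830, so the parallel minimum levy is the binding amount.

€58520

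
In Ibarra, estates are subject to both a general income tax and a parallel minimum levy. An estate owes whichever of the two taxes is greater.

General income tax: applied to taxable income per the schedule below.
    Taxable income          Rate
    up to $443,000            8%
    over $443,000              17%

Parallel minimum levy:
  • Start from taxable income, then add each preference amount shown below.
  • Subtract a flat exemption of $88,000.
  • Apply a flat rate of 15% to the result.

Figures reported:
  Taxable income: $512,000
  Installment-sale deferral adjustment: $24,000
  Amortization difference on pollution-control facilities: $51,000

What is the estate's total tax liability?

Parallel minimum levy:
  Adjusted income: $512,000 + $24,000 + $51,000 = $587,000
  Less exemption $88,000 → base $499,000
  $499,000 × 15% = $74,850

General income tax:
  $443,000 × 8% = $35,440
  $69,000 × 17% = $11,730
  → $47,170

$74,850 > $47,170, so the parallel minimum levy is the binding amount.

$74,850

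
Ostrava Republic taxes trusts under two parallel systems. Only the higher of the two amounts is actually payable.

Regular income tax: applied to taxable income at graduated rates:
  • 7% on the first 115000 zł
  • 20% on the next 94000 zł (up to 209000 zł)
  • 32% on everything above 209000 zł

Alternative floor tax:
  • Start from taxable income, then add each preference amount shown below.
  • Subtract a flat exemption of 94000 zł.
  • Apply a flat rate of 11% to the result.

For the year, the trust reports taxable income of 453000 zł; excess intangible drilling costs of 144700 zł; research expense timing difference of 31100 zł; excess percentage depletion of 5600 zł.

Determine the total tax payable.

104930 zł

Regular income tax:
  115000 zł × 7% = 8050 zł
  94000 zł × 20% = 18800 zł
  244000 zł × 32% = 78080 zł
  → 104930 zł

Alternative floor tax:
  Adjusted income: 453000 zł + 144700 zł + 31100 zł + 5600 zł = 634400 zł
  Less exemption 94000 zł → base 540400 zł
  540400 zł × 11% = 59444 zł

104930 zł > 59444 zł, so the regular income tax governs.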